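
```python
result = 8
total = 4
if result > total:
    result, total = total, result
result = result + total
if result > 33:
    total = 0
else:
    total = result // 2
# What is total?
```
Trace:
  result=8
  result=8, total=4
  result=4, total=8
  result=12, total=8
  result=12, total=6

Final answer: 6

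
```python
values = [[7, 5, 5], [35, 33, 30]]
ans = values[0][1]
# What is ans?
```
Trace:
  values=[[7, 5, 5], [35, 33, 30]]
  values=[[7, 5, 5], [35, 33, 30]], ans=5

Final answer: 5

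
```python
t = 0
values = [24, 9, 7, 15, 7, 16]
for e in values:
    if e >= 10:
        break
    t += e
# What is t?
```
Trace:
  t=0
  t=0, e=24

Final answer: 0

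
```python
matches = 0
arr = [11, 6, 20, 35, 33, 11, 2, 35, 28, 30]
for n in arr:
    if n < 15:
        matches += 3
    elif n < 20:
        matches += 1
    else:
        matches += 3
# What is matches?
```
Trace:
  matches=0
  matches=3, n=11
  matches=6, n=6
  matches=9, n=20
  matches=12, n=35
  matches=15, n=33
  matches=18, n=11
  matches=21, n=2
  matches=24, n=35
  matches=27, n=28
  matches=30, n=30

Final answer: 30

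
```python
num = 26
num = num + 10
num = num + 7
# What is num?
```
Trace:
  num=26
  num=36
  num=43

Final answer: 43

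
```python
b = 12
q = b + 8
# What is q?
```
Trace:
  b=12
  b=12, q=20

Final answer: 20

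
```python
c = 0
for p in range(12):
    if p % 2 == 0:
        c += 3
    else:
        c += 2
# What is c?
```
Trace:
  c=0
  c=3, p=0
  c=5, p=1
  c=8, p=2
  c=10, p=3
  c=13, p=4
  c=15, p=5
  c=18, p=6
  c=20, p=7
  c=23, p=8
  c=25, p=9
  c=28, p=10
  c=30, p=11

Final answer: 30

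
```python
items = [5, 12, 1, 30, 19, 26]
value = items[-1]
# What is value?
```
Trace:
  items=[5, 12, 1, 30, 19, 26]
  items=[5, 12, 1, 30, 19, 26], value=26

Final answer: 26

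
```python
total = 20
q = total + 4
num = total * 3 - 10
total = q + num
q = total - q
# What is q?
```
Trace:
  total=20
  total=20, q=24
  total=20, q=24, num=50
  total=74, q=24, num=50
  total=74, q=50, num=50

Final answer: 50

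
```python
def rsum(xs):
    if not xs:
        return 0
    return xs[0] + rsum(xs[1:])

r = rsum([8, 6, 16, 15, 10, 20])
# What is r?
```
Call trace:
rsum(xs=[8, 6, 16, 15, 10, 20])
  rsum(xs=[6, 16, 15, 10, 20])
    rsum(xs=[16, 15, 10, 20])
      rsum(xs=[15, 10, 20])
        rsum(xs=[10, 20])
          rsum(xs=[20])
            rsum(xs=[])
            -> return 0
          -> return 20
        -> return 30
      -> return 45
    -> return 61
  -> return 67
-> return 75

Final answer: 75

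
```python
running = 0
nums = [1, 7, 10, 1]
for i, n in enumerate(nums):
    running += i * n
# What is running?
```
Trace:
  running=0
  running=0, i=0, n=1
  running=7, i=1, n=7
  running=27, i=2, n=10
  running=30, i=3, n=1

Final answer: 30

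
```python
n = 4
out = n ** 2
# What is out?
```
Trace:
  n=4
  n=4, out=16

Final answer: 16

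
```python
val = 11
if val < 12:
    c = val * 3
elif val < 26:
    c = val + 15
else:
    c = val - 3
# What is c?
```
Trace:
  val=11
  val=11, c=33

Final answer: 33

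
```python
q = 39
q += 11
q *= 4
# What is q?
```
Trace:
  q=39
  q=50
  q=200

Final answer: 200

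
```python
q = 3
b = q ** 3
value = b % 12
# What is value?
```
Trace:
  q=3
  q=3, b=27
  q=3, b=27, value=3

Final answer: 3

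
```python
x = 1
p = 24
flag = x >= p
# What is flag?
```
Trace:
  x=1
  x=1, p=24
  x=1, p=24, flag=False

Final answer: False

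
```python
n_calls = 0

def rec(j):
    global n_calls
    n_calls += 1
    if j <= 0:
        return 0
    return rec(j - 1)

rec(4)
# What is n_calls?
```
Call trace:
rec(j=4)
  rec(j=3)
    rec(j=2)
      rec(j=1)
        rec(j=0)
        -> return 0
      -> return 0
    -> return 0
  -> return 0
-> return 0

n_calls is incremented once per call. rec is entered once for each j = 4, 3, 2, 1, 0 (the j <= 0 call returns without recursing), i.e. 4 + 1 calls.
n_calls = 5

Final answer: 5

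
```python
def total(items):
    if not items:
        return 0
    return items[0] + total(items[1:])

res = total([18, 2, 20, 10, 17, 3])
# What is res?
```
Call trace:
total(items=[18, 2, 20, 10, 17, 3])
  total(items=[2, 20, 10, 17, 3])
    total(items=[20, 10, 17, 3])
      total(items=[10, 17, 3])
        total(items=[17, 3])
          total(items=[3])
            total(items=[])
            -> return 0
          -> return 3
        -> return 20
      -> return 30
    -> return 50
  -> return 52
-> return 70

Final answer: 70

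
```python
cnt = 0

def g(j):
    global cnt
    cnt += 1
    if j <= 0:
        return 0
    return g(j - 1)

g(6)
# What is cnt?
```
Call trace:
g(j=6)
  g(j=5)
    g(j=4)
      g(j=3)
        g(j=2)
          g(j=1)
            g(j=0)
            -> return 0
          -> return 0
        -> return 0
      -> return 0
    -> return 0
  -> return 0
-> return 0

cnt is incremented once per call. g is entered once for each j = 6, 5, 4, 3, 2, 1, 0 (the j <= 0 call returns without recursing), i.e. 6 + 1 calls.
cnt = 7

Final answer: 7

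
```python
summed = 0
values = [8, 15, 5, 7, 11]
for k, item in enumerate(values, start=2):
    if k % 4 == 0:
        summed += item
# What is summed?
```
Trace:
  summed=0
  summed=0, k=2, item=8
  summed=0, k=3, item=15
  summed=5, k=4, item=5
  summed=5, k=5, item=7
  summed=5, k=6, item=11

Final answer: 5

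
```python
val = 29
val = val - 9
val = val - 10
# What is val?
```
Trace:
  val=29
  val=20
  val=10

Final answer: 10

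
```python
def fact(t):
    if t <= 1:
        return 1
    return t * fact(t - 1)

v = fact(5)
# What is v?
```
Call trace:
fact(t=5)
  fact(t=4)
    fact(t=3)
      fact(t=2)
        fact(t=1)
        -> return 1
      -> return 2
    -> return 6
  -> return 24
-> return 120

Final answer: 120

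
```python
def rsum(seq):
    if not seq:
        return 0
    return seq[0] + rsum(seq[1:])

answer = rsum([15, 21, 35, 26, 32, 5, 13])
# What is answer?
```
Call trace:
rsum(seq=[15, 21, 35, 26, 32, 5, 13])
  rsum(seq=[21, 35, 26, 32, 5, 13])
    rsum(seq=[35, 26, 32, 5, 13])
      rsum(seq=[26, 32, 5, 13])
        rsum(seq=[32, 5, 13])
          rsum(seq=[5, 13])
            rsum(seq=[13])
              rsum(seq=[])
              -> return 0
            -> return 13
          -> return 18
        -> return 50
      -> return 76
    -> return 111
  -> return 132
-> return 147

Final answer: 147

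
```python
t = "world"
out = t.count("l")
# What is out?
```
Trace:
  t='world'
  t='world', out=1

Final answer: 1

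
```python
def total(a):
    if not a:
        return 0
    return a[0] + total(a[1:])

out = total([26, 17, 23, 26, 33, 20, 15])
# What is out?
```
Call trace:
total(a=[26, 17, 23, 26, 33, 20, 15])
  total(a=[17, 23, 26, 33, 20, 15])
    total(a=[23, 26, 33, 20, 15])
      total(a=[26, 33, 20, 15])
        total(a=[33, 20, 15])
          total(a=[20, 15])
            total(a=[15])
              total(a=[])
              -> return 0
            -> return 15
          -> return 35
        -> return 68
      -> return 94
    -> return 117
  -> return 134
-> return 160

Final answer: 160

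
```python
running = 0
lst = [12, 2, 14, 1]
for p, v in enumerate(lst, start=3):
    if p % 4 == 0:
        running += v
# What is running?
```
Trace:
  running=0
  running=0, p=3, v=12
  running=2, p=4, v=2
  running=2, p=5, v=14
  running=2, p=6, v=1

Final answer: 2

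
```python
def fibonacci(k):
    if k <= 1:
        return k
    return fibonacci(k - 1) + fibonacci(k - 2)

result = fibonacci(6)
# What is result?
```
Call trace (a repeated sub-call is expanded the first time; later identical calls just restate its return value):
fibonacci(k=6)
  fibonacci(k=5)
    fibonacci(k=4)
      fibonacci(k=3)
        fibonacci(k=2)
          fibonacci(k=1)
          -> return 1
          fibonacci(k=0)
          -> return 0
        -> return 1
        fibonacci(k=1)
        -> return 1
      -> return 2
      fibonacci(k=2) -> return 1  (same call as traced above)
    -> return 3
    fibonacci(k=3) -> return 2  (same call as traced above)
  -> return 5
  fibonacci(k=4) -> return 3  (same call as traced above)
-> return 8

Final answer: 8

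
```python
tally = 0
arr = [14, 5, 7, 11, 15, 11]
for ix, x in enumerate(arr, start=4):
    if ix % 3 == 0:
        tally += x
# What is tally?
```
Trace:
  tally=0
  tally=0, ix=4, x=14
  tally=0, ix=5, x=5
  tally=7, ix=6, x=7
  tally=7, ix=7, x=11
  tally=7, ix=8, x=15
  tally=18, ix=9, x=11

Final answer: 18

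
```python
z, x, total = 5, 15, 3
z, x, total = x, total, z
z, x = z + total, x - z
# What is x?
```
Trace:
  z=5, x=15, total=3
  z=15, x=3, total=5
  z=20, x=-12, total=5

Final answer: -12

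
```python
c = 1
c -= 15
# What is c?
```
Trace:
  c=1
  c=-14

Final answer: -14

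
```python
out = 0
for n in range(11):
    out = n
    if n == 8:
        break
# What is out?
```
Trace:
  out=0
  out=0, n=0
  out=1, n=1
  out=2, n=2
  out=3, n=3
  out=4, n=4
  out=5, n=5
  out=6, n=6
  out=7, n=7
  out=8, n=8

Final answer: 8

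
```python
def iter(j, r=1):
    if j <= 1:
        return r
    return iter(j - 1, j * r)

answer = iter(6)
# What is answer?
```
Call trace:
iter(j=6, r=1)
  iter(j=5, r=6)
    iter(j=4, r=30)
      iter(j=3, r=120)
        iter(j=2, r=360)
          iter(j=1, r=720)
          -> return 720
        -> return 720
      -> return 720
    -> return 720
  -> return 720
-> return 720

Final answer: 720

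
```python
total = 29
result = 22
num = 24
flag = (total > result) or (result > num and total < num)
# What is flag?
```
Trace:
  total=29
  total=29, result=22
  total=29, result=22, num=24
  total=29, result=22, num=24, flag=True

Final answer: True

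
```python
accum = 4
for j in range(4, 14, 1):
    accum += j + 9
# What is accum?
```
Trace:
  accum=4
  accum=17, j=4
  accum=31, j=5
  accum=46, j=6
  accum=62, j=7
  accum=79, j=8
  accum=97, j=9
  accum=116, j=10
  accum=136, j=11
  accum=157, j=12
  accum=179, j=13

Final answer: 179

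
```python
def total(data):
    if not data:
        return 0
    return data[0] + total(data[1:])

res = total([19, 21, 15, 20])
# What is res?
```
Call trace:
total(data=[19, 21, 15, 20])
  total(data=[21, 15, 20])
    total(data=[15, 20])
      total(data=[20])
        total(data=[])
        -> return 0
      -> return 20
    -> return 35
  -> return 56
-> return 75

Final answer: 75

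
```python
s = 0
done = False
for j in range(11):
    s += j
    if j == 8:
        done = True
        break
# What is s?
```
Trace:
  s=0
  s=0, done=False
  s=0, done=False, j=0
  s=1, done=False, j=1
  s=3, done=False, j=2
  s=6, done=False, j=3
  s=10, done=False, j=4
  s=15, done=False, j=5
  s=21, done=False, j=6
  s=28, done=False, j=7
  s=36, done=True, j=8

Final answer: 36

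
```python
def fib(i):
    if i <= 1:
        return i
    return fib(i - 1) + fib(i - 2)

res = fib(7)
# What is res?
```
Call trace (a repeated sub-call is expanded the first time; later identical calls just restate its return value):
fib(i=7)
  fib(i=6)
    fib(i=5)
      fib(i=4)
        fib(i=3)
          fib(i=2)
            fib(i=1)
            -> return 1
            fib(i=0)
            -> return 0
          -> return 1
          fib(i=1)
          -> return 1
        -> return 2
        fib(i=2) -> return 1  (same call as traced above)
      -> return 3
      fib(i=3) -> return 2  (same call as traced above)
    -> return 5
    fib(i=4) -> return 3  (same call as traced above)
  -> return 8
  fib(i=5) -> return 5  (same call as traced above)
-> return 13

Final answer: 13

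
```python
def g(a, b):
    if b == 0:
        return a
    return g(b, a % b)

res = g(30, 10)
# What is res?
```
Call trace:
g(a=30, b=10)
  g(a=10, b=0)
  -> return 10
-> return 10

Final answer: 10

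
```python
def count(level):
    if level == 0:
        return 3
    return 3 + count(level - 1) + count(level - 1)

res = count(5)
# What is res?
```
Call trace (a repeated sub-call is expanded the first time; later identical calls just restate its return value):
count(level=5)
  count(level=4)
    count(level=3)
      count(level=2)
        count(level=1)
          count(level=0)
          -> return 3
          count(level=0)
          -> return 3
        -> return 9
        count(level=1) -> return 9  (same call as traced above)
      -> return 21
      count(level=2) -> return 21  (same call as traced above)
    -> return 45
    count(level=3) -> return 45  (same call as traced above)
  -> return 93
  count(level=4) -> return 93  (same call as traced above)
-> return 189

Final answer: 189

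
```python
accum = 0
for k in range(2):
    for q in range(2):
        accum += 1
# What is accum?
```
Trace:
  accum=0
  accum=1, k=0, q=0
  accum=2, k=0, q=1
  accum=3, k=1, q=0
  accum=4, k=1, q=1

Final answer: 4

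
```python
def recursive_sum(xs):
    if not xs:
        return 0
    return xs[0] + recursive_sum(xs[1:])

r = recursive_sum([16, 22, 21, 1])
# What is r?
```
Call trace:
recursive_sum(xs=[16, 22, 21, 1])
  recursive_sum(xs=[22, 21, 1])
    recursive_sum(xs=[21, 1])
      recursive_sum(xs=[1])
        recursive_sum(xs=[])
        -> return 0
      -> return 1
    -> return 22
  -> return 44
-> return 60

Final answer: 60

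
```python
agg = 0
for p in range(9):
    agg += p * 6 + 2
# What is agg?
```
Trace:
  agg=0
  agg=2, p=0
  agg=10, p=1
  agg=24, p=2
  agg=44, p=3
  agg=70, p=4
  agg=102, p=5
  agg=140, p=6
  agg=184, p=7
  agg=234, p=8

Final answer: 234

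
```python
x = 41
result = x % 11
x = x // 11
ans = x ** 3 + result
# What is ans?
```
Trace:
  x=41
  x=41, result=8
  x=3, result=8
  x=3, result=8, ans=35

Final answer: 35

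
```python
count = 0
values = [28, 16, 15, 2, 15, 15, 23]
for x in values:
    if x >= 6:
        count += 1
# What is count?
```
Trace:
  count=0
  count=1, x=28
  count=2, x=16
  count=3, x=15
  count=3, x=2
  count=4, x=15
  count=5, x=15
  count=6, x=23

Final answer: 6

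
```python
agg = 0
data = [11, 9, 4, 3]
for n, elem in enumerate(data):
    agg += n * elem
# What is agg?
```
Trace:
  agg=0
  agg=0, n=0, elem=11
  agg=9, n=1, elem=9
  agg=17, n=2, elem=4
  agg=26, n=3, elem=3

Final answer: 26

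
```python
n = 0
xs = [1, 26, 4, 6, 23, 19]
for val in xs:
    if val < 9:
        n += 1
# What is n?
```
Trace:
  n=0
  n=1, val=1
  n=1, val=26
  n=2, val=4
  n=3, val=6
  n=3, val=23
  n=3, val=19

Final answer: 3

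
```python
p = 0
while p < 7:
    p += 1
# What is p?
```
Trace:
  p=0
  p=1
  p=2
  p=3
  p=4
  p=5
  p=6
  p=7

Final answer: 7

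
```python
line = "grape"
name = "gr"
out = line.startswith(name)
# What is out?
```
Trace:
  line='grape'
  line='grape', name='gr'
  line='grape', name='gr', out=True

Final answer: True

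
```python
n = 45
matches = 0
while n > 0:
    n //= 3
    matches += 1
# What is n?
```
Trace:
  n=45
  n=45, matches=0
  n=15, matches=1
  n=5, matches=2
  n=1, matches=3
  n=0, matches=4

Final answer: 0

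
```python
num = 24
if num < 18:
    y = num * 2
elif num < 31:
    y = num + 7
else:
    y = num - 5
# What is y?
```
Trace:
  num=24
  num=24, y=31

Final answer: 31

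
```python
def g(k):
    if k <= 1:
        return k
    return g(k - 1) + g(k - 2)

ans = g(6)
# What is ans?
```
Call trace (a repeated sub-call is expanded the first time; later identical calls just restate its return value):
g(k=6)
  g(k=5)
    g(k=4)
      g(k=3)
        g(k=2)
          g(k=1)
          -> return 1
          g(k=0)
          -> return 0
        -> return 1
        g(k=1)
        -> return 1
      -> return 2
      g(k=2) -> return 1  (same call as traced above)
    -> return 3
    g(k=3) -> return 2  (same call as traced above)
  -> return 5
  g(k=4) -> return 3  (same call as traced above)
-> return 8

Final answer: 8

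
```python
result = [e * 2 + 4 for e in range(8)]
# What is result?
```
Trace:
  e=0
  e=1
  e=2
  e=3
  e=4
  e=5
  e=6
  e=7
  result=[4, 6, 8, 10, 12, 14, 16, 18]

Final answer: [4, 6, 8, 10, 12, 14, 16, 18]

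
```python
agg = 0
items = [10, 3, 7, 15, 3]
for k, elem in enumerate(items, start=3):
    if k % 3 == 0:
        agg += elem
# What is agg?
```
Trace:
  agg=0
  agg=10, k=3, elem=10
  agg=10, k=4, elem=3
  agg=10, k=5, elem=7
  agg=25, k=6, elem=15
  agg=25, k=7, elem=3

Final answer: 25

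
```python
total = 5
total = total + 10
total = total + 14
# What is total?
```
Trace:
  total=5
  total=15
  total=29

Final answer: 29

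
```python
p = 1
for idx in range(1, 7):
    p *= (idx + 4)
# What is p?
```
Trace:
  p=1
  p=5, idx=1
  p=30, idx=2
  p=210, idx=3
  p=1680, idx=4
  p=15120, idx=5
  p=151200, idx=6

Final answer: 151200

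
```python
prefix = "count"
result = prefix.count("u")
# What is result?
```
Trace:
  prefix='count'
  prefix='count', result=1

Final answer: 1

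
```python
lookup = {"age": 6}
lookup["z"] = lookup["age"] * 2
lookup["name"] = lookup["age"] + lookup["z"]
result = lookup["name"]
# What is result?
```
Trace:
  lookup={'age': 6}
  lookup={'age': 6, 'z': 12}
  lookup={'age': 6, 'z': 12, 'name': 18}
  lookup={'age': 6, 'z': 12, 'name': 18}, result=18

Final answer: 18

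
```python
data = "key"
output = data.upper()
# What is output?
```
Trace:
  data='key'
  data='key', output='KEY'

Final answer: 'KEY'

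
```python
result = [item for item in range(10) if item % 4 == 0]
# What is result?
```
Trace:
  item=0
  item=1
  item=2
  item=3
  item=4
  item=5
  item=6
  item=7
  item=8
  item=9
  result=[0, 4, 8]

Final answer: [0, 4, 8]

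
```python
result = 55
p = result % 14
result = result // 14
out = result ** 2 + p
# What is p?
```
Trace:
  result=55
  result=55, p=13
  result=3, p=13
  result=3, p=13, out=22

Final answer: 13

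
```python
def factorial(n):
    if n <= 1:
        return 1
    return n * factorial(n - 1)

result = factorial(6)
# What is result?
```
Call trace:
factorial(n=6)
  factorial(n=5)
    factorial(n=4)
      factorial(n=3)
        factorial(n=2)
          factorial(n=1)
          -> return 1
        -> return 2
      -> return 6
    -> return 24
  -> return 120
-> return 720

Final answer: 720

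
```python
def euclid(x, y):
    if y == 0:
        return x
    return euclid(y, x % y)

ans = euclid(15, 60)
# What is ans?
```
Call trace:
euclid(x=15, y=60)
  euclid(x=60, y=15)
    euclid(x=15, y=0)
    -> return 15
  -> return 15
-> return 15

Final answer: 15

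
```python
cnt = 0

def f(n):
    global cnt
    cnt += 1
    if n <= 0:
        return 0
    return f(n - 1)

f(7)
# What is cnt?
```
Call trace:
f(n=7)
  f(n=6)
    f(n=5)
      f(n=4)
        f(n=3)
          f(n=2)
            f(n=1)
              f(n=0)
              -> return 0
            -> return 0
          -> return 0
        -> return 0
      -> return 0
    -> return 0
  -> return 0
-> return 0

cnt is incremented once per call. f is entered once for each n = 7, 6, 5, 4, 3, 2, 1, 0 (the n <= 0 call returns without recursing), i.e. 7 + 1 calls.
cnt = 8

Final answer: 8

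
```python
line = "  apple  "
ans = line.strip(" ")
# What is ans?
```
Trace:
  line='  apple  '
  line='  apple  ', ans='apple'

Final answer: 'apple'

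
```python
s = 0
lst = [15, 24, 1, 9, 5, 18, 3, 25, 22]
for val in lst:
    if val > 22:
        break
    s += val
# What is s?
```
Trace:
  s=0
  s=15, val=15
  s=15, val=24

Final answer: 15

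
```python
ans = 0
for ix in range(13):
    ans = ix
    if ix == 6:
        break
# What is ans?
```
Trace:
  ans=0
  ans=0, ix=0
  ans=1, ix=1
  ans=2, ix=2
  ans=3, ix=3
  ans=4, ix=4
  ans=5, ix=5
  ans=6, ix=6

Final answer: 6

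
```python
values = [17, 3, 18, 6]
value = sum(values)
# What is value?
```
Trace:
  values=[17, 3, 18, 6]
  values=[17, 3, 18, 6], value=44

Final answer: 44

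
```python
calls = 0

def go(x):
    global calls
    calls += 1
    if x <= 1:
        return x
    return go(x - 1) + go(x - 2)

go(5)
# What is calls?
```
Call trace (a repeated sub-call is expanded the first time; later identical calls just restate its return value):
go(x=5)
  go(x=4)
    go(x=3)
      go(x=2)
        go(x=1)
        -> return 1
        go(x=0)
        -> return 0
      -> return 1
      go(x=1)
      -> return 1
    -> return 2
    go(x=2) -> return 1  (same call as traced above)
  -> return 3
  go(x=3) -> return 2  (same call as traced above)
-> return 5

calls is incremented once per call, so count the calls in each subtree. Let C(x) = number of calls made by go(x).
C(0) = C(1) = 1 (base case, no recursion); C(x) = 1 + C(x - 1) + C(x - 2) otherwise.
C(2) = 1 + C(1) + C(0) = 1 + 1 + 1 = 3
C(3) = 1 + C(2) + C(1) = 1 + 3 + 1 = 5
C(4) = 1 + C(3) + C(2) = 1 + 5 + 3 = 9
C(5) = 1 + C(4) + C(3) = 1 + 9 + 5 = 15
calls = C(5) = 15

Final answer: 15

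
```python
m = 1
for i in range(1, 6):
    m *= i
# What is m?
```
Trace:
  m=1
  m=1, i=1
  m=2, i=2
  m=6, i=3
  m=24, i=4
  m=120, i=5

Final answer: 120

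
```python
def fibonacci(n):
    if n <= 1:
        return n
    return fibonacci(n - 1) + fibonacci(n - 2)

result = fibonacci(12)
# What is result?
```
Call trace (a repeated sub-call is expanded the first time; later identical calls just restate its return value):
fibonacci(n=12)
  fibonacci(n=11)
    fibonacci(n=10)
      fibonacci(n=9)
        fibonacci(n=8)
          fibonacci(n=7)
            fibonacci(n=6)
              fibonacci(n=5)
                fibonacci(n=4)
                  fibonacci(n=3)
                    fibonacci(n=2)
                      fibonacci(n=1)
                      -> return 1
                      fibonacci(n=0)
                      -> return 0
                    -> return 1
                    fibonacci(n=1)
                    -> return 1
                  -> return 2
                  fibonacci(n=2) -> return 1  (same call as traced above)
                -> return 3
                fibonacci(n=3) -> return 2  (same call as traced above)
              -> return 5
              fibonacci(n=4) -> return 3  (same call as traced above)
            -> return 8
            fibonacci(n=5) -> return 5  (same call as traced above)
          -> return 13
          fibonacci(n=6) -> return 8  (same call as traced above)
        -> return 21
        fibonacci(n=7) -> return 13  (same call as traced above)
      -> return 34
      fibonacci(n=8) -> return 21  (same call as traced above)
    -> return 55
    fibonacci(n=9) -> return 34  (same call as traced above)
  -> return 89
  fibonacci(n=10) -> return 55  (same call as traced above)
-> return 144

Final answer: 144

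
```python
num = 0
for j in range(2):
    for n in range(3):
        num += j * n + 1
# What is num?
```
Trace:
  num=0
  num=1, j=0, n=0
  num=2, j=0, n=1
  num=3, j=0, n=2
  num=4, j=1, n=0
  num=6, j=1, n=1
  num=9, j=1, n=2

Final answer: 9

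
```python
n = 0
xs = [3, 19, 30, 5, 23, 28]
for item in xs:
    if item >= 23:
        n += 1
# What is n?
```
Trace:
  n=0
  n=0, item=3
  n=0, item=19
  n=1, item=30
  n=1, item=5
  n=2, item=23
  n=3, item=28

Final answer: 3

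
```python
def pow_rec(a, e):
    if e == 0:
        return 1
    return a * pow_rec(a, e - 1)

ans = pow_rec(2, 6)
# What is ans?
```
Call trace:
pow_rec(a=2, e=6)
  pow_rec(a=2, e=5)
    pow_rec(a=2, e=4)
      pow_rec(a=2, e=3)
        pow_rec(a=2, e=2)
          pow_rec(a=2, e=1)
            pow_rec(a=2, e=0)
            -> return 1
          -> return 2
        -> return 4
      -> return 8
    -> return 16
  -> return 32
-> return 64

Final answer: 64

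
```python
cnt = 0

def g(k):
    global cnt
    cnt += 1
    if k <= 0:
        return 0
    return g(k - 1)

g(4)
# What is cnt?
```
Call trace:
g(k=4)
  g(k=3)
    g(k=2)
      g(k=1)
        g(k=0)
        -> return 0
      -> return 0
    -> return 0
  -> return 0
-> return 0

cnt is incremented once per call. g is entered once for each k = 4, 3, 2, 1, 0 (the k <= 0 call returns without recursing), i.e. 4 + 1 calls.
cnt = 5

Final answer: 5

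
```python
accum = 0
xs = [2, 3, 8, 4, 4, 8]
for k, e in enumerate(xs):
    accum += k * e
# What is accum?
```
Trace:
  accum=0
  accum=0, k=0, e=2
  accum=3, k=1, e=3
  accum=19, k=2, e=8
  accum=31, k=3, e=4
  accum=47, k=4, e=4
  accum=87, k=5, e=8

Final answer: 87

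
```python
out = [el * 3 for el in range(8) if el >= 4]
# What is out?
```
Trace:
  el=0
  el=1
  el=2
  el=3
  el=4
  el=5
  el=6
  el=7
  out=[12, 15, 18, 21]

Final answer: [12, 15, 18, 21]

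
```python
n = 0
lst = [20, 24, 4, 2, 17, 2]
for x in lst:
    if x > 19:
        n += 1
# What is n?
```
Trace:
  n=0
  n=1, x=20
  n=2, x=24
  n=2, x=4
  n=2, x=2
  n=2, x=17
  n=2, x=2

Final answer: 2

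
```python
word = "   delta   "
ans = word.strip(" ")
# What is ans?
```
Trace:
  word='   delta   '
  word='   delta   ', ans='delta'

Final answer: 'delta'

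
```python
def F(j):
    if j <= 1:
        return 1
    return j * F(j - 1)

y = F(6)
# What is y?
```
Call trace:
F(j=6)
  F(j=5)
    F(j=4)
      F(j=3)
        F(j=2)
          F(j=1)
          -> return 1
        -> return 2
      -> return 6
    -> return 24
  -> return 120
-> return 720

Final answer: 720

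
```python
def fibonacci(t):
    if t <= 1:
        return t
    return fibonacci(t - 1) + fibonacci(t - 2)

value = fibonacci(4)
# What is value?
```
Call trace (a repeated sub-call is expanded the first time; later identical calls just restate its return value):
fibonacci(t=4)
  fibonacci(t=3)
    fibonacci(t=2)
      fibonacci(t=1)
      -> return 1
      fibonacci(t=0)
      -> return 0
    -> return 1
    fibonacci(t=1)
    -> return 1
  -> return 2
  fibonacci(t=2) -> return 1  (same call as traced above)
-> return 3

Final answer: 3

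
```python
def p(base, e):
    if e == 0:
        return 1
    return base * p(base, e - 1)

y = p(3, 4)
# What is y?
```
Call trace:
p(base=3, e=4)
  p(base=3, e=3)
    p(base=3, e=2)
      p(base=3, e=1)
        p(base=3, e=0)
        -> return 1
      -> return 3
    -> return 9
  -> return 27
-> return 81

Final answer: 81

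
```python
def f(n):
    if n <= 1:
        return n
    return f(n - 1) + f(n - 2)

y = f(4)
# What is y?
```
Call trace (a repeated sub-call is expanded the first time; later identical calls just restate its return value):
f(n=4)
  f(n=3)
    f(n=2)
      f(n=1)
      -> return 1
      f(n=0)
      -> return 0
    -> return 1
    f(n=1)
    -> return 1
  -> return 2
  f(n=2) -> return 1  (same call as traced above)
-> return 3

Final answer: 3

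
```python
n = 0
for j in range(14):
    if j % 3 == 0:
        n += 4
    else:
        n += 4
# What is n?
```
Trace:
  n=0
  n=4, j=0
  n=8, j=1
  n=12, j=2
  n=16, j=3
  n=20, j=4
  n=24, j=5
  n=28, j=6
  n=32, j=7
  n=36, j=8
  n=40, j=9
  n=44, j=10
  n=48, j=11
  n=52, j=12
  n=56, j=13

Final answer: 56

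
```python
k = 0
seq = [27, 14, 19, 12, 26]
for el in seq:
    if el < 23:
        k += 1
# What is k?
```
Trace:
  k=0
  k=0, el=27
  k=1, el=14
  k=2, el=19
  k=3, el=12
  k=3, el=26

Final answer: 3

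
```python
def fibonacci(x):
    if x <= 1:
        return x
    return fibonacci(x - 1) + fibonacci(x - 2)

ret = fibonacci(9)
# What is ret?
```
Call trace (a repeated sub-call is expanded the first time; later identical calls just restate its return value):
fibonacci(x=9)
  fibonacci(x=8)
    fibonacci(x=7)
      fibonacci(x=6)
        fibonacci(x=5)
          fibonacci(x=4)
            fibonacci(x=3)
              fibonacci(x=2)
                fibonacci(x=1)
                -> return 1
                fibonacci(x=0)
                -> return 0
              -> return 1
              fibonacci(x=1)
              -> return 1
            -> return 2
            fibonacci(x=2) -> return 1  (same call as traced above)
          -> return 3
          fibonacci(x=3) -> return 2  (same call as traced above)
        -> return 5
        fibonacci(x=4) -> return 3  (same call as traced above)
      -> return 8
      fibonacci(x=5) -> return 5  (same call as traced above)
    -> return 13
    fibonacci(x=6) -> return 8  (same call as traced above)
  -> return 21
  fibonacci(x=7) -> return 13  (same call as traced above)
-> return 34

Final answer: 34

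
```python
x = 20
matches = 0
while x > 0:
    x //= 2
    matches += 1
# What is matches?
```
Trace:
  x=20
  x=20, matches=0
  x=10, matches=1
  x=5, matches=2
  x=2, matches=3
  x=1, matches=4
  x=0, matches=5

Final answer: 5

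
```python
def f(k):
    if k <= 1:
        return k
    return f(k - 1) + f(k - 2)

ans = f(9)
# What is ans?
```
Call trace (a repeated sub-call is expanded the first time; later identical calls just restate its return value):
f(k=9)
  f(k=8)
    f(k=7)
      f(k=6)
        f(k=5)
          f(k=4)
            f(k=3)
              f(k=2)
                f(k=1)
                -> return 1
                f(k=0)
                -> return 0
              -> return 1
              f(k=1)
              -> return 1
            -> return 2
            f(k=2) -> return 1  (same call as traced above)
          -> return 3
          f(k=3) -> return 2  (same call as traced above)
        -> return 5
        f(k=4) -> return 3  (same call as traced above)
      -> return 8
      f(k=5) -> return 5  (same call as traced above)
    -> return 13
    f(k=6) -> return 8  (same call as traced above)
  -> return 21
  f(k=7) -> return 13  (same call as traced above)
-> return 34

Final answer: 34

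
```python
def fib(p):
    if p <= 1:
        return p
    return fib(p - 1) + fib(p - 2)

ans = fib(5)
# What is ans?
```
Call trace (a repeated sub-call is expanded the first time; later identical calls just restate its return value):
fib(p=5)
  fib(p=4)
    fib(p=3)
      fib(p=2)
        fib(p=1)
        -> return 1
        fib(p=0)
        -> return 0
      -> return 1
      fib(p=1)
      -> return 1
    -> return 2
    fib(p=2) -> return 1  (same call as traced above)
  -> return 3
  fib(p=3) -> return 2  (same call as traced above)
-> return 5

Final answer: 5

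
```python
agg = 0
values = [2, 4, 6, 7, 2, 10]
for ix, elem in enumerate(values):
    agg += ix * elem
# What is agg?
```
Trace:
  agg=0
  agg=0, ix=0, elem=2
  agg=4, ix=1, elem=4
  agg=16, ix=2, elem=6
  agg=37, ix=3, elem=7
  agg=45, ix=4, elem=2
  agg=95, ix=5, elem=10

Final answer: 95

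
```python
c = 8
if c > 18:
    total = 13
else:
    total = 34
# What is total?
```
Trace:
  c=8
  c=8, total=34

Final answer: 34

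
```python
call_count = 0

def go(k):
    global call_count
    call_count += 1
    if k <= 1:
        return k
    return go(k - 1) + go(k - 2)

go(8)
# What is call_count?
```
Call trace (a repeated sub-call is expanded the first time; later identical calls just restate its return value):
go(k=8)
  go(k=7)
    go(k=6)
      go(k=5)
        go(k=4)
          go(k=3)
            go(k=2)
              go(k=1)
              -> return 1
              go(k=0)
              -> return 0
            -> return 1
            go(k=1)
            -> return 1
          -> return 2
          go(k=2) -> return 1  (same call as traced above)
        -> return 3
        go(k=3) -> return 2  (same call as traced above)
      -> return 5
      go(k=4) -> return 3  (same call as traced above)
    -> return 8
    go(k=5) -> return 5  (same call as traced above)
  -> return 13
  go(k=6) -> return 8  (same call as traced above)
-> return 21

call_count is incremented once per call, so count the calls in each subtree. Let C(k) = number of calls made by go(k).
C(0) = C(1) = 1 (base case, no recursion); C(k) = 1 + C(k - 1) + C(k - 2) otherwise.
C(2) = 1 + C(1) + C(0) = 1 + 1 + 1 = 3
C(3) = 1 + C(2) + C(1) = 1 + 3 + 1 = 5
C(4) = 1 + C(3) + C(2) = 1 + 5 + 3 = 9
C(5) = 1 + C(4) + C(3) = 1 + 9 + 5 = 15
C(6) = 1 + C(5) + C(4) = 1 + 15 + 9 = 25
C(7) = 1 + C(6) + C(5) = 1 + 25 + 15 = 41
C(8) = 1 + C(7) + C(6) = 1 + 41 + 25 = 67
call_count = C(8) = 67

Final answer: 67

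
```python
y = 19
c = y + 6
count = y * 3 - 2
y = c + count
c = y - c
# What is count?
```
Trace:
  y=19
  y=19, c=25
  y=19, c=25, count=55
  y=80, c=25, count=55
  y=80, c=55, count=55

Final answer: 55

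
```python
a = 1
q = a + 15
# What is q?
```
Trace:
  a=1
  a=1, q=16

Final answer: 16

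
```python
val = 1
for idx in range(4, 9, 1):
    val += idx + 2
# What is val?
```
Trace:
  val=1
  val=7, idx=4
  val=14, idx=5
  val=22, idx=6
  val=31, idx=7
  val=41, idx=8

Final answer: 41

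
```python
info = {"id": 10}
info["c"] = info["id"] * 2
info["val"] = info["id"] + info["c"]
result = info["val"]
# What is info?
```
Trace:
  info={'id': 10}
  info={'id': 10, 'c': 20}
  info={'id': 10, 'c': 20, 'val': 30}
  info={'id': 10, 'c': 20, 'val': 30}, result=30

Final answer: {'id': 10, 'c': 20, 'val': 30}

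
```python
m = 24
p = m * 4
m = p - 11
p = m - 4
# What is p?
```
Trace:
  m=24
  m=24, p=96
  m=85, p=96
  m=85, p=81

Final answer: 81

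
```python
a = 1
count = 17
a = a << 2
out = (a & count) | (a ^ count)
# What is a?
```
Trace:
  a=1
  a=1, count=17
  a=4, count=17
  a=4, count=17, out=21

Final answer: 4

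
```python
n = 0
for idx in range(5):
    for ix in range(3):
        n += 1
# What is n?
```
Trace:
  n=0
  n=1, idx=0, ix=0
  n=2, idx=0, ix=1
  n=3, idx=0, ix=2
  n=4, idx=1, ix=0
  n=5, idx=1, ix=1
  n=6, idx=1, ix=2
  n=7, idx=2, ix=0
  n=8, idx=2, ix=1
  n=9, idx=2, ix=2
  n=10, idx=3, ix=0
  n=11, idx=3, ix=1
  n=12, idx=3, ix=2
  n=13, idx=4, ix=0
  n=14, idx=4, ix=1
  n=15, idx=4, ix=2

Final answer: 15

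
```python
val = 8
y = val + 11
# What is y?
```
Trace:
  val=8
  val=8, y=19

Final answer: 19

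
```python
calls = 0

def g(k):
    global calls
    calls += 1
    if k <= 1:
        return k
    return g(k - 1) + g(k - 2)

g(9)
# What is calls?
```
Call trace (a repeated sub-call is expanded the first time; later identical calls just restate its return value):
g(k=9)
  g(k=8)
    g(k=7)
      g(k=6)
        g(k=5)
          g(k=4)
            g(k=3)
              g(k=2)
                g(k=1)
                -> return 1
                g(k=0)
                -> return 0
              -> return 1
              g(k=1)
              -> return 1
            -> return 2
            g(k=2) -> return 1  (same call as traced above)
          -> return 3
          g(k=3) -> return 2  (same call as traced above)
        -> return 5
        g(k=4) -> return 3  (same call as traced above)
      -> return 8
      g(k=5) -> return 5  (same call as traced above)
    -> return 13
    g(k=6) -> return 8  (same call as traced above)
  -> return 21
  g(k=7) -> return 13  (same call as traced above)
-> return 34

calls is incremented once per call, so count the calls in each subtree. Let C(k) = number of calls made by g(k).
C(0) = C(1) = 1 (base case, no recursion); C(k) = 1 + C(k - 1) + C(k - 2) otherwise.
C(2) = 1 + C(1) + C(0) = 1 + 1 + 1 = 3
C(3) = 1 + C(2) + C(1) = 1 + 3 + 1 = 5
C(4) = 1 + C(3) + C(2) = 1 + 5 + 3 = 9
C(5) = 1 + C(4) + C(3) = 1 + 9 + 5 = 15
C(6) = 1 + C(5) + C(4) = 1 + 15 + 9 = 25
C(7) = 1 + C(6) + C(5) = 1 + 25 + 15 = 41
C(8) = 1 + C(7) + C(6) = 1 + 41 + 25 = 67
C(9) = 1 + C(8) + C(7) = 1 + 67 + 41 = 109
calls = C(9) = 109

Final answer: 109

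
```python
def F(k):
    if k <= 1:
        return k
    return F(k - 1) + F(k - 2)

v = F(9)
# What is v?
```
Call trace (a repeated sub-call is expanded the first time; later identical calls just restate its return value):
F(k=9)
  F(k=8)
    F(k=7)
      F(k=6)
        F(k=5)
          F(k=4)
            F(k=3)
              F(k=2)
                F(k=1)
                -> return 1
                F(k=0)
                -> return 0
              -> return 1
              F(k=1)
              -> return 1
            -> return 2
            F(k=2) -> return 1  (same call as traced above)
          -> return 3
          F(k=3) -> return 2  (same call as traced above)
        -> return 5
        F(k=4) -> return 3  (same call as traced above)
      -> return 8
      F(k=5) -> return 5  (same call as traced above)
    -> return 13
    F(k=6) -> return 8  (same call as traced above)
  -> return 21
  F(k=7) -> return 13  (same call as traced above)
-> return 34

Final answer: 34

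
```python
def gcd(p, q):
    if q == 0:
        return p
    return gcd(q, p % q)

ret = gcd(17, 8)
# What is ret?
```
Call trace:
gcd(p=17, q=8)
  gcd(p=8, q=1)
    gcd(p=1, q=0)
    -> return 1
  -> return 1
-> return 1

Final answer: 1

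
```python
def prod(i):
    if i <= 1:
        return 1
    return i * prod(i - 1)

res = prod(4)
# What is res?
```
Call trace:
prod(i=4)
  prod(i=3)
    prod(i=2)
      prod(i=1)
      -> return 1
    -> return 2
  -> return 6
-> return 24

Final answer: 24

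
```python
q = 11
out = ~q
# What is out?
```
Trace:
  q=11
  q=11, out=-12

Final answer: -12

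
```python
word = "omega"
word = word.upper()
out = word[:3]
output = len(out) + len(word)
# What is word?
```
Trace:
  word='omega'
  word='OMEGA'
  word='OMEGA', out='OME'
  word='OMEGA', out='OME', output=8

Final answer: 'OMEGA'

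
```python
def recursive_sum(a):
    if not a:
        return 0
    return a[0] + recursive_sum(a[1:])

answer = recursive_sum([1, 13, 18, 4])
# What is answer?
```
Call trace:
recursive_sum(a=[1, 13, 18, 4])
  recursive_sum(a=[13, 18, 4])
    recursive_sum(a=[18, 4])
      recursive_sum(a=[4])
        recursive_sum(a=[])
        -> return 0
      -> return 4
    -> return 22
  -> return 35
-> return 36

Final answer: 36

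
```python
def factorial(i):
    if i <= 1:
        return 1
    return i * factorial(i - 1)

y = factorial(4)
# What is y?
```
Call trace:
factorial(i=4)
  factorial(i=3)
    factorial(i=2)
      factorial(i=1)
      -> return 1
    -> return 2
  -> return 6
-> return 24

Final answer: 24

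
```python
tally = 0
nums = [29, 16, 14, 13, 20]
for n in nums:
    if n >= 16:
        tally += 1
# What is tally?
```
Trace:
  tally=0
  tally=1, n=29
  tally=2, n=16
  tally=2, n=14
  tally=2, n=13
  tally=3, n=20

Final answer: 3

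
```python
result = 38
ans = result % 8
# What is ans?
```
Trace:
  result=38
  result=38, ans=6

Final answer: 6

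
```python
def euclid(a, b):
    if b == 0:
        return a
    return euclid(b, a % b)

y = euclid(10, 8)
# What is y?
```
Call trace:
euclid(a=10, b=8)
  euclid(a=8, b=2)
    euclid(a=2, b=0)
    -> return 2
  -> return 2
-> return 2

Final answer: 2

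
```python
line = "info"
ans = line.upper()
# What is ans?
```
Trace:
  line='info'
  line='info', ans='INFO'

Final answer: 'INFO'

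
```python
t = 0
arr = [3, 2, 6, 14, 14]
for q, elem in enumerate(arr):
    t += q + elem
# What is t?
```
Trace:
  t=0
  t=3, q=0, elem=3
  t=6, q=1, elem=2
  t=14, q=2, elem=6
  t=31, q=3, elem=14
  t=49, q=4, elem=14

Final answer: 49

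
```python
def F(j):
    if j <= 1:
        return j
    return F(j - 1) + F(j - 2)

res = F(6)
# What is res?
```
Call trace (a repeated sub-call is expanded the first time; later identical calls just restate its return value):
F(j=6)
  F(j=5)
    F(j=4)
      F(j=3)
        F(j=2)
          F(j=1)
          -> return 1
          F(j=0)
          -> return 0
        -> return 1
        F(j=1)
        -> return 1
      -> return 2
      F(j=2) -> return 1  (same call as traced above)
    -> return 3
    F(j=3) -> return 2  (same call as traced above)
  -> return 5
  F(j=4) -> return 3  (same call as traced above)
-> return 8

Final answer: 8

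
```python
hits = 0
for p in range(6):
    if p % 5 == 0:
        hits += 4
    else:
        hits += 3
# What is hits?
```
Trace:
  hits=0
  hits=4, p=0
  hits=7, p=1
  hits=10, p=2
  hits=13, p=3
  hits=16, p=4
  hits=20, p=5

Final answer: 20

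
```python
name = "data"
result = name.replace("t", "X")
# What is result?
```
Trace:
  name='data'
  name='data', result='daXa'

Final answer: 'daXa'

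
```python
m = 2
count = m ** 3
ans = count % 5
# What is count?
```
Trace:
  m=2
  m=2, count=8
  m=2, count=8, ans=3

Final answer: 8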